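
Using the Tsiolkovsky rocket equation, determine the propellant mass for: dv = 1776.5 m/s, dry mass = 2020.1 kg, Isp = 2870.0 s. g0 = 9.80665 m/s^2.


ve = Isp * g0 = 2870.0 * 9.80665 = 28145.085500 m/s
mass ratio = exp(dv/ve) = exp(1776.5/28145.085500) = 1.06515398
m_prop = m_dry * (mr - 1) = 2020.1 * (1.06515398 - 1)
m_prop = 131.6175 kg

131.6175 kg


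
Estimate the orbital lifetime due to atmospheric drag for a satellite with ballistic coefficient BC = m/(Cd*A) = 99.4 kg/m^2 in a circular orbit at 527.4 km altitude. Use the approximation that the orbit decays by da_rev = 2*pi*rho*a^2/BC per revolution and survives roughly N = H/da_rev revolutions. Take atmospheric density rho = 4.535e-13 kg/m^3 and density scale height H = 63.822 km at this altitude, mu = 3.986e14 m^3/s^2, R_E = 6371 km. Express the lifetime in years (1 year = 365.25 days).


a = R_E + alt = 6898.4000 km = 6.8984e+06 m
da_rev = 2*pi*rho*a^2/BC = 2*pi*4.535e-13*(6.8984e+06)^2/99.4 = 1.364167 m per revolution
N = H/da_rev = 63822.0000 m / 1.364167 m = 46784.5965 revolutions
P = 2*pi*sqrt(a^3/mu) = 5702.0862 s
lifetime = N*P = 46784.5965 * 5702.0862 = 2.667698e+08 s = 3087.6135 days
years = 3087.6135 / 365.25 = 8.4534 years

8.4534 years


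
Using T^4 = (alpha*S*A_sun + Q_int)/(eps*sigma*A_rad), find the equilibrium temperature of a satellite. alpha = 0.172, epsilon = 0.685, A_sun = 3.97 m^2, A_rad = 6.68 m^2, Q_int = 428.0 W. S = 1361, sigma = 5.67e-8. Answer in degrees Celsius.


Numerator = alpha*S*A_sun + Q_int = 0.172*1361*3.97 + 428.0 = 1357.3452 W
Denominator = eps*sigma*A_rad = 0.685*5.67e-8*6.68 = 2.5944786e-07 W/K^4
T^4 = 5.2316687e+09 K^4
T = 268.9429 K = -4.2071 C

-4.2071 degrees Celsius


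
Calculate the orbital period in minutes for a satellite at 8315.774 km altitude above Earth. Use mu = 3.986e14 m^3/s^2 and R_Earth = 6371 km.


r = 14686.7740 km = 1.4686774e+07 m
T = 2*pi*sqrt(r^3/mu) = 2*pi*sqrt(3.1679567e+21 / 3.986e14)
T = 17713.3555 s = 295.2226 min

295.2226 minutes


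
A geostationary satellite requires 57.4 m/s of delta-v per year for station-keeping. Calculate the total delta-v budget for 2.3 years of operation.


dV = rate * years = 57.4 * 2.3
dV = 132.0200 m/s

132.0200 m/s


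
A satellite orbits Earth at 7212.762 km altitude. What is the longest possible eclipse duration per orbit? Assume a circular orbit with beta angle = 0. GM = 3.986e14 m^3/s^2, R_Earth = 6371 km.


r = 13583.7620 km
T = 262.5972 min
Eclipse fraction = arcsin(R_E/r)/pi = arcsin(6371.0000/13583.7620)/pi
= arcsin(0.4690159)/pi = 0.1553913
Eclipse duration = 0.1553913 * 262.5972 = 40.8053 min

40.8053 minutes


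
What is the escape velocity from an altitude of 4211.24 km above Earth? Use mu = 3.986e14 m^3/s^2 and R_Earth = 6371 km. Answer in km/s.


r = 6371.0 + 4211.24 = 10582.2400 km = 1.058224e+07 m
v_esc = sqrt(2*mu/r) = sqrt(2*3.986e14 / 1.058224e+07)
v_esc = 8679.5027 m/s = 8.6795 km/s

8.6795 km/s


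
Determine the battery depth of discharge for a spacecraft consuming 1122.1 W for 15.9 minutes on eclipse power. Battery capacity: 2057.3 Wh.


E_used = P * t / 60 = 1122.1 * 15.9 / 60 = 297.3565 Wh
DOD = E_used / E_total * 100 = 297.3565 / 2057.3 * 100
DOD = 14.4537 %

14.4537 %


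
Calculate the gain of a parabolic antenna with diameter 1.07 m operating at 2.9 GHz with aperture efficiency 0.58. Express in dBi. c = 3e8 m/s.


lambda = c/f = 3e8 / 2.9e+09 = 0.1034483 m
G = eta*(pi*D/lambda)^2 = 0.58*(pi*1.07/0.1034483)^2
G = 612.4192 (linear)
G = 10*log10(612.4192) = 27.8705 dBi

27.8705 dBi


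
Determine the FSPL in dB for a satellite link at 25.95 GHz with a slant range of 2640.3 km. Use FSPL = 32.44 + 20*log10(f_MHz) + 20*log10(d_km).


f = 25.95 GHz = 25950.0000 MHz
d = 2640.3 km
FSPL = 32.44 + 20*log10(25950.0000) + 20*log10(2640.3)
FSPL = 32.44 + 88.2827 + 68.4331
FSPL = 189.1558 dB

189.1558 dB


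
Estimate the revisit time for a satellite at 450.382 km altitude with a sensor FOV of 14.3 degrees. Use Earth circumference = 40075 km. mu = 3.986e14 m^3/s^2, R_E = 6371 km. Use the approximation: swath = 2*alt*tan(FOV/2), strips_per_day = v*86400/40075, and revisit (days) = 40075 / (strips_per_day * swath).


swath = 2*450.382*tan(0.124791) = 112.9944 km
v = sqrt(mu/r) = 7644.2074 m/s = 7.6442 km/s
strips/day = v*86400/40075 = 7.6442*86400/40075 = 16.4806
coverage/day = strips * swath = 16.4806 * 112.9944 = 1862.2146 km
revisit = 40075 / 1862.2146 = 21.5201 days

21.5201 days


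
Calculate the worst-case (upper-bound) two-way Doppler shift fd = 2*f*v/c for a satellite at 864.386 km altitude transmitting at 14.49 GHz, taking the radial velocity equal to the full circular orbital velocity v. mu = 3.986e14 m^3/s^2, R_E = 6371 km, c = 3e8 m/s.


r = 7.235386e+06 m
v = sqrt(mu/r) = 7422.2879 m/s (worst-case radial velocity)
f = 14.49 GHz = 1.449e+10 Hz
fd = 2*f*v/c = 2*1.449e+10*7422.2879/3.0e+08
fd = 716993.0088 Hz

716993.0088 Hz


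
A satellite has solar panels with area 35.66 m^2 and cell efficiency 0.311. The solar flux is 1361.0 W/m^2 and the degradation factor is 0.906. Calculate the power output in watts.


P = area * eta * S * degradation
P = 35.66 * 0.311 * 1361.0 * 0.906
P = 13675.0225 W

13675.0225 W


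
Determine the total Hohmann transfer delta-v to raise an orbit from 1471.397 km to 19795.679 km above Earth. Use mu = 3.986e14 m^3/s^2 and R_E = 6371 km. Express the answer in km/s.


r1 = 7842.3970 km = 7.842397e+06 m
r2 = 26166.6790 km = 2.6166679e+07 m
dv1 = sqrt(mu/r1)*(sqrt(2*r2/(r1+r2)) - 1) = 1714.4867 m/s
dv2 = sqrt(mu/r2)*(1 - sqrt(2*r1/(r1+r2))) = 1252.4101 m/s
total dv = |dv1| + |dv2| = 1714.4867 + 1252.4101 = 2966.8969 m/s = 2.9669 km/s

2.9669 km/s


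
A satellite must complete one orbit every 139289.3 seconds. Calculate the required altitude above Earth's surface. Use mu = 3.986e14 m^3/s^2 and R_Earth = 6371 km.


T = 139289.3 s
r = (mu*T^2/(4*pi^2))^(1/3) = (3.986e14 * 139289.3^2 / (4*pi^2))^(1/3)
r = 5.8077024e+07 m = 58077.0243 km
alt = r - R_E = 58077.0243 - 6371 = 51706.0243 km

51706.0243 km


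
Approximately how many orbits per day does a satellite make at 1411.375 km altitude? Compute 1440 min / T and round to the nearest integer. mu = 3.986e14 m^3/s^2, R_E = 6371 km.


r = 7.782375e+06 m
T = 2*pi*sqrt(r^3/mu) = 6832.4970 s = 113.8750 min
revs/day = 1440 / 113.8750 = 12.6455
Rounded: 13 revolutions per day

13 revolutions per day


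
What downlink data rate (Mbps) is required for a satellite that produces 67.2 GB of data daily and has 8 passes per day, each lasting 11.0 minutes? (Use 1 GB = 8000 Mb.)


total contact time = 8 * 11.0 * 60 = 5280.0000 s
data = 67.2 GB = 537600.0000 Mb
rate = 537600.0000 / 5280.0000 = 101.8182 Mbps

101.8182 Mbps


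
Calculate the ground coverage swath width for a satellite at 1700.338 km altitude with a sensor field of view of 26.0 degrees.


FOV = 26.0 deg = 0.4537856 rad
swath = 2 * alt * tan(FOV/2) = 2 * 1700.338 * tan(0.2268928)
swath = 2 * 1700.338 * 0.2308682
swath = 785.1079 km

785.1079 km


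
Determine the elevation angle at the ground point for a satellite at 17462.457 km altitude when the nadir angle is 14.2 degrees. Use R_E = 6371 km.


r = R_E + alt = 23833.4570 km
Law of sines in the satellite / Earth-center / ground-point triangle:
  sin(nadir)/R_E = sin(90 + el)/r  =>  cos(el) = (r/R_E)*sin(nadir)
cos(el) = (23833.4570 / 6371.0000) * sin(14.2 deg) = 0.9176774
el = arccos(0.9176774) = 23.4111 deg
(Earth-central angle = 90 - nadir - el = 52.3889 deg)

23.4111 degrees


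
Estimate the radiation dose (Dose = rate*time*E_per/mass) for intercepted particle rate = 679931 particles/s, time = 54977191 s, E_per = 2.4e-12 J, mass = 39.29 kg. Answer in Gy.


Total energy deposited = rate * time * E_per
  = 679931 * 54977191 * 2.4e-12 = 89.7137 J
Dose = E_total / mass = 89.7137 / 39.29
Dose = 2.2834 Gy

2.2834 Gy


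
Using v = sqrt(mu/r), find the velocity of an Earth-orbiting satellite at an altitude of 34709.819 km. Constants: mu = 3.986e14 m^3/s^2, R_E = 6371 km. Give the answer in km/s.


r = R_E + alt = 6371.0 + 34709.819 = 41080.8190 km = 4.1080819e+07 m
v = sqrt(mu/r) = sqrt(3.986e14 / 4.1080819e+07) = 3114.9358 m/s = 3.1149 km/s

3.1149 km/s


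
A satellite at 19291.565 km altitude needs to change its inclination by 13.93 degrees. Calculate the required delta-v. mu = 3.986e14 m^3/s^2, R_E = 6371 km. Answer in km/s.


r = 25662.5650 km = 2.5662565e+07 m
V = sqrt(mu/r) = 3941.1105 m/s
di = 13.93 deg = 0.2431244 rad
dV = 2*V*sin(di/2) = 2*3941.1105*sin(0.1215622)
dV = 955.8218 m/s = 0.9558218 km/s

0.9558 km/s


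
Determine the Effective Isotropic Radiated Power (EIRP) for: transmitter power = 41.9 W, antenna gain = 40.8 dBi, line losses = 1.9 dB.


Pt = 41.9 W = 16.2221 dBW
EIRP = Pt_dBW + Gt - losses = 16.2221 + 40.8 - 1.9 = 55.1221 dBW

55.1221 dBW


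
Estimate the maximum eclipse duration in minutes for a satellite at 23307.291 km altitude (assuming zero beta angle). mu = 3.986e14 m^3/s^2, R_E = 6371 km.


r = 29678.2910 km
T = 848.0438 min
Eclipse fraction = arcsin(R_E/r)/pi = arcsin(6371.0000/29678.2910)/pi
= arcsin(0.2146687)/pi = 0.06886717
Eclipse duration = 0.06886717 * 848.0438 = 58.4024 min

58.4024 minutes


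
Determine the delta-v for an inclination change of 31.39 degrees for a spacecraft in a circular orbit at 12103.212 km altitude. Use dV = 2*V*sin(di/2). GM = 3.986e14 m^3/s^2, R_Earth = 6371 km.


r = 18474.2120 km = 1.8474212e+07 m
V = sqrt(mu/r) = 4644.9997 m/s
di = 31.39 deg = 0.5478589 rad
dV = 2*V*sin(di/2) = 2*4644.9997*sin(0.2739294)
dV = 2513.0975 m/s = 2.5131 km/s

2.5131 km/s


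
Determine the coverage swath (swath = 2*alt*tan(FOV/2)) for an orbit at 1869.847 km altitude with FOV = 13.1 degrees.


FOV = 13.1 deg = 0.2286381 rad
swath = 2 * alt * tan(FOV/2) = 2 * 1869.847 * tan(0.1143191)
swath = 2 * 1869.847 * 0.1148197
swath = 429.3905 km

429.3905 km


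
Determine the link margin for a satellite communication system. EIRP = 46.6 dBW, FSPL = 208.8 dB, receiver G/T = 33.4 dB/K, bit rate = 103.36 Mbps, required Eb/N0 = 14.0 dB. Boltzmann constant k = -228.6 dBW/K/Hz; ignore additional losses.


C/N0 = EIRP - FSPL + G/T - k = 46.6 - 208.8 + 33.4 - (-228.6)
C/N0 = 99.8000 dB-Hz
R_b = 103.36 Mbps = 1.0336e+08 bps -> 10*log10(R_b) = 80.1435 dB-Hz
Eb/N0 = C/N0 - 10*log10(R_b) = 99.8000 - 80.1435 = 19.6565 dB
Margin = Eb/N0 - Eb/N0_req = 19.6565 - 14.0 = 5.6565 dB (link closes)

5.6565 dB


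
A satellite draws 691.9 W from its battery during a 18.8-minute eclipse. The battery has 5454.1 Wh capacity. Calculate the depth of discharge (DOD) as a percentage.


E_used = P * t / 60 = 691.9 * 18.8 / 60 = 216.7953 Wh
DOD = E_used / E_total * 100 = 216.7953 / 5454.1 * 100
DOD = 3.9749 %

3.9749 %


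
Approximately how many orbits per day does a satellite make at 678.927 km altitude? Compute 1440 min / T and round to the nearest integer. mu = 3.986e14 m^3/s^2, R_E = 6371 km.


r = 7.049927e+06 m
T = 2*pi*sqrt(r^3/mu) = 5890.9882 s = 98.1831 min
revs/day = 1440 / 98.1831 = 14.6665
Rounded: 15 revolutions per day

15 revolutions per day


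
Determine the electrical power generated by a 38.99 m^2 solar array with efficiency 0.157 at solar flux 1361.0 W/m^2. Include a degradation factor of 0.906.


P = area * eta * S * degradation
P = 38.99 * 0.157 * 1361.0 * 0.906
P = 7548.1272 W

7548.1272 W


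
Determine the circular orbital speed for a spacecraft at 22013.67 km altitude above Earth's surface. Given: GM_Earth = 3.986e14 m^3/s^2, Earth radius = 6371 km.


r = R_E + alt = 6371.0 + 22013.67 = 28384.6700 km = 2.838467e+07 m
v = sqrt(mu/r) = sqrt(3.986e14 / 2.838467e+07) = 3747.3713 m/s = 3.7474 km/s

3.7474 km/s


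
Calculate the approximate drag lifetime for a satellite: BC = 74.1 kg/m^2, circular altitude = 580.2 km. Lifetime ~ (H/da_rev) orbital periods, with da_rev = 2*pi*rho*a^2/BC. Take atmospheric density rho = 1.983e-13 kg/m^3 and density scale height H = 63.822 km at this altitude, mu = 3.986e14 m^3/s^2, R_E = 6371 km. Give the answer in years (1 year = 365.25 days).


a = R_E + alt = 6951.2000 km = 6.9512e+06 m
da_rev = 2*pi*rho*a^2/BC = 2*pi*1.983e-13*(6.9512e+06)^2/74.1 = 0.812463656 m per revolution
N = H/da_rev = 63822.0000 m / 0.812463656 m = 78553.6676 revolutions
P = 2*pi*sqrt(a^3/mu) = 5767.6766 s
lifetime = N*P = 78553.6676 * 5767.6766 = 4.5307215e+08 s = 5243.8906 days
years = 5243.8906 / 365.25 = 14.3570 years

14.3570 years


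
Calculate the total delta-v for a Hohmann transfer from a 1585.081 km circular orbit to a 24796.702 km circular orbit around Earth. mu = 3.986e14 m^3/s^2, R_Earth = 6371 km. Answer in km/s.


r1 = 7956.0810 km = 7.956081e+06 m
r2 = 31167.7020 km = 3.1167702e+07 m
dv1 = sqrt(mu/r1)*(sqrt(2*r2/(r1+r2)) - 1) = 1856.2745 m/s
dv2 = sqrt(mu/r2)*(1 - sqrt(2*r1/(r1+r2))) = 1295.4950 m/s
total dv = |dv1| + |dv2| = 1856.2745 + 1295.4950 = 3151.7694 m/s = 3.1518 km/s

3.1518 km/s


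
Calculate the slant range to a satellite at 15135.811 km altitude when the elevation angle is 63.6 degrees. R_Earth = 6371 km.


h = 15135.811 km, el = 63.6 deg
d = -R_E*sin(el) + sqrt((R_E*sin(el))^2 + 2*R_E*h + h^2)
d = -6371.0000*sin(1.1100) + sqrt((6371.0000*0.8957118)^2 + 2*6371.0000*15135.811 + 15135.811^2)
d = 15612.8559 km

15612.8559 km


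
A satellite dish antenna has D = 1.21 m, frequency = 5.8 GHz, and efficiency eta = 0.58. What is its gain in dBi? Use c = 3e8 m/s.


lambda = c/f = 3e8 / 5.8e+09 = 0.05172414 m
G = eta*(pi*D/lambda)^2 = 0.58*(pi*1.21/0.05172414)^2
G = 3132.6506 (linear)
G = 10*log10(3132.6506) = 34.9591 dBi

34.9591 dBi


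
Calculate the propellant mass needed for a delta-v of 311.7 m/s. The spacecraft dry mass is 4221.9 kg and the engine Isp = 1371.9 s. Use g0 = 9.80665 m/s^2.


ve = Isp * g0 = 1371.9 * 9.80665 = 13453.743135 m/s
mass ratio = exp(dv/ve) = exp(311.7/13453.743135) = 1.02343874
m_prop = m_dry * (mr - 1) = 4221.9 * (1.02343874 - 1)
m_prop = 98.9560 kg

98.9560 kg


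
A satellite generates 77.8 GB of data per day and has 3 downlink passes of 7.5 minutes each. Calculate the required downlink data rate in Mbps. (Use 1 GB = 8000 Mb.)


total contact time = 3 * 7.5 * 60 = 1350.0000 s
data = 77.8 GB = 622400.0000 Mb
rate = 622400.0000 / 1350.0000 = 461.0370 Mbps

461.0370 Mbps


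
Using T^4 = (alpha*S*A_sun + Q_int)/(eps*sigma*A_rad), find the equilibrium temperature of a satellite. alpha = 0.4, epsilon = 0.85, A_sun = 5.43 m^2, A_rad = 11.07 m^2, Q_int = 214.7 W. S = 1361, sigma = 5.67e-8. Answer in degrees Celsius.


Numerator = alpha*S*A_sun + Q_int = 0.4*1361*5.43 + 214.7 = 3170.7920 W
Denominator = eps*sigma*A_rad = 0.85*5.67e-8*11.07 = 5.3351865e-07 W/K^4
T^4 = 5.9431699e+09 K^4
T = 277.6544 K = 4.5044 C

4.5044 degrees Celsius


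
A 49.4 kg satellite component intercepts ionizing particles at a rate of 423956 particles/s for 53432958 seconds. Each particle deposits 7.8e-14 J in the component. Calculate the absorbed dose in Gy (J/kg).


Total energy deposited = rate * time * E_per
  = 423956 * 53432958 * 7.8e-14 = 1.7670 J
Dose = E_total / mass = 1.7670 / 49.4
Dose = 0.03576825 Gy

0.0358 Gy


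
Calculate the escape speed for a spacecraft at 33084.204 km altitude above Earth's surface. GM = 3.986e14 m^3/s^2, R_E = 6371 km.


r = 6371.0 + 33084.204 = 39455.2040 km = 3.9455204e+07 m
v_esc = sqrt(2*mu/r) = sqrt(2*3.986e14 / 3.9455204e+07)
v_esc = 4495.0187 m/s = 4.4950 km/s

4.4950 km/s


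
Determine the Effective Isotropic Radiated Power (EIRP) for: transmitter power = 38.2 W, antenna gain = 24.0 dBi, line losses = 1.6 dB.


Pt = 38.2 W = 15.8206 dBW
EIRP = Pt_dBW + Gt - losses = 15.8206 + 24.0 - 1.6 = 38.2206 dBW

38.2206 dBW


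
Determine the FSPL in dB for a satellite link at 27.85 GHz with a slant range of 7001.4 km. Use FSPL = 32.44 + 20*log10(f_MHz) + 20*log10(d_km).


f = 27.85 GHz = 27850.0000 MHz
d = 7001.4 km
FSPL = 32.44 + 20*log10(27850.0000) + 20*log10(7001.4)
FSPL = 32.44 + 88.8965 + 76.9037
FSPL = 198.2402 dB

198.2402 dB


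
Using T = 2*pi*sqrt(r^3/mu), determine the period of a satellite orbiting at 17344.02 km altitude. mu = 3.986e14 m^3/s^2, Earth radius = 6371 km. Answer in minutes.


r = 23715.0200 km = 2.371502e+07 m
T = 2*pi*sqrt(r^3/mu) = 2*pi*sqrt(1.3337379e+22 / 3.986e14)
T = 36345.1499 s = 605.7525 min

605.7525 minutes


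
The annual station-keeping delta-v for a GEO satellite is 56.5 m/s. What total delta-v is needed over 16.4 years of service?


dV = rate * years = 56.5 * 16.4
dV = 926.6000 m/s

926.6000 m/s


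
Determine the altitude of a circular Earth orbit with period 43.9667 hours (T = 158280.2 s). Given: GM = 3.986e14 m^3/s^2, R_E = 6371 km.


T = 158280.2 s
r = (mu*T^2/(4*pi^2))^(1/3) = (3.986e14 * 158280.2^2 / (4*pi^2))^(1/3)
r = 6.3242677e+07 m = 63242.6772 km
alt = r - R_E = 63242.6772 - 6371 = 56871.6772 km

56871.6772 km


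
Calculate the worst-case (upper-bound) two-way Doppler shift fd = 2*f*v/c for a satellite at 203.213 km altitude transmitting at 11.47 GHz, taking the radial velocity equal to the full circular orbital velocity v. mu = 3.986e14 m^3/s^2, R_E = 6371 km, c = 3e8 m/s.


r = 6.574213e+06 m
v = sqrt(mu/r) = 7786.5802 m/s (worst-case radial velocity)
f = 11.47 GHz = 1.147e+10 Hz
fd = 2*f*v/c = 2*1.147e+10*7786.5802/3.0e+08
fd = 595413.8336 Hz

595413.8336 Hz


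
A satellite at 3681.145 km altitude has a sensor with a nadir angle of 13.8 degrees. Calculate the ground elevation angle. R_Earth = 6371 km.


r = R_E + alt = 10052.1450 km
Law of sines in the satellite / Earth-center / ground-point triangle:
  sin(nadir)/R_E = sin(90 + el)/r  =>  cos(el) = (r/R_E)*sin(nadir)
cos(el) = (10052.1450 / 6371.0000) * sin(13.8 deg) = 0.3763574
el = arccos(0.3763574) = 67.8918 deg
(Earth-central angle = 90 - nadir - el = 8.3082 deg)

67.8918 degrees


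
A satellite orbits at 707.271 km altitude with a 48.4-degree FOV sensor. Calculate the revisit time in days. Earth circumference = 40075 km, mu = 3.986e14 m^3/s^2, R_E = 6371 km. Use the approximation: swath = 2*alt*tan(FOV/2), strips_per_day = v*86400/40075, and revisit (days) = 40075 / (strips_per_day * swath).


swath = 2*707.271*tan(0.4223697) = 635.7204 km
v = sqrt(mu/r) = 7504.2113 m/s = 7.5042 km/s
strips/day = v*86400/40075 = 7.5042*86400/40075 = 16.1788
coverage/day = strips * swath = 16.1788 * 635.7204 = 10285.1683 km
revisit = 40075 / 10285.1683 = 3.8964 days

3.8964 days


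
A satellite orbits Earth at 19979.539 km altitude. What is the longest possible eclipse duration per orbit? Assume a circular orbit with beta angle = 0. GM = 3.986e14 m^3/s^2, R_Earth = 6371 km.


r = 26350.5390 km
T = 709.4866 min
Eclipse fraction = arcsin(R_E/r)/pi = arcsin(6371.0000/26350.5390)/pi
= arcsin(0.2417787)/pi = 0.07773081
Eclipse duration = 0.07773081 * 709.4866 = 55.1490 min

55.1490 minutes


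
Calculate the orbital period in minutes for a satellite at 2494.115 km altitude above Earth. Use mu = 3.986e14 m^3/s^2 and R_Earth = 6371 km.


r = 8865.1150 km = 8.865115e+06 m
T = 2*pi*sqrt(r^3/mu) = 2*pi*sqrt(6.9671173e+20 / 3.986e14)
T = 8306.8770 s = 138.4480 min

138.4480 minutes


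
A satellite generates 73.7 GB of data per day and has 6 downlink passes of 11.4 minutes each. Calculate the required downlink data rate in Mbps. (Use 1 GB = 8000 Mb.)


total contact time = 6 * 11.4 * 60 = 4104.0000 s
data = 73.7 GB = 589600.0000 Mb
rate = 589600.0000 / 4104.0000 = 143.6647 Mbps

143.6647 Mbps


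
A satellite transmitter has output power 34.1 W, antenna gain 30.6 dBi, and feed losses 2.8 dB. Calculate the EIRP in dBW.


Pt = 34.1 W = 15.3275 dBW
EIRP = Pt_dBW + Gt - losses = 15.3275 + 30.6 - 2.8 = 43.1275 dBW

43.1275 dBW


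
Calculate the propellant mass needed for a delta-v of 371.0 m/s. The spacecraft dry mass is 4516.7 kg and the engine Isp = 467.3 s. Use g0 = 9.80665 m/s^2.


ve = Isp * g0 = 467.3 * 9.80665 = 4582.647545 m/s
mass ratio = exp(dv/ve) = exp(371.0/4582.647545) = 1.08432489
m_prop = m_dry * (mr - 1) = 4516.7 * (1.08432489 - 1)
m_prop = 380.8702 kg

380.8702 kg


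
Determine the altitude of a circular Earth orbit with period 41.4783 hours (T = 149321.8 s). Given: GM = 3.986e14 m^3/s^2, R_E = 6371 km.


T = 149321.8 s
r = (mu*T^2/(4*pi^2))^(1/3) = (3.986e14 * 149321.8^2 / (4*pi^2))^(1/3)
r = 6.0833294e+07 m = 60833.2936 km
alt = r - R_E = 60833.2936 - 6371 = 54462.2936 km

54462.2936 km


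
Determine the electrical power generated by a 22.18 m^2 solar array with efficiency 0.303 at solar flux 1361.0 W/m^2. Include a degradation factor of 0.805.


P = area * eta * S * degradation
P = 22.18 * 0.303 * 1361.0 * 0.805
P = 7363.0572 W

7363.0572 W


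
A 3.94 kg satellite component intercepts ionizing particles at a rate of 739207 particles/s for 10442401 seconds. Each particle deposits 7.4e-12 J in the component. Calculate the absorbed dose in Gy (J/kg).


Total energy deposited = rate * time * E_per
  = 739207 * 10442401 * 7.4e-12 = 57.1213 J
Dose = E_total / mass = 57.1213 / 3.94
Dose = 14.4978 Gy

14.4978 Gy


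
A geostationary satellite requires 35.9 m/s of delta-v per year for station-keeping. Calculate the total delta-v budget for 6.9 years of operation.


dV = rate * years = 35.9 * 6.9
dV = 247.7100 m/s

247.7100 m/s


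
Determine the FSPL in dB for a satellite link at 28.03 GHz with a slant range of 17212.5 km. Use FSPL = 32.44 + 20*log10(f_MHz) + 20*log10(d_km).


f = 28.03 GHz = 28030.0000 MHz
d = 17212.5 km
FSPL = 32.44 + 20*log10(28030.0000) + 20*log10(17212.5)
FSPL = 32.44 + 88.9525 + 84.7169
FSPL = 206.1093 dB

206.1093 dB


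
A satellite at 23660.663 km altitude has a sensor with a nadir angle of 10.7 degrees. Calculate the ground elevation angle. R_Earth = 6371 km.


r = R_E + alt = 30031.6630 km
Law of sines in the satellite / Earth-center / ground-point triangle:
  sin(nadir)/R_E = sin(90 + el)/r  =>  cos(el) = (r/R_E)*sin(nadir)
cos(el) = (30031.6630 / 6371.0000) * sin(10.7 deg) = 0.8751966
el = arccos(0.8751966) = 28.9318 deg
(Earth-central angle = 90 - nadir - el = 50.3682 deg)

28.9318 degrees


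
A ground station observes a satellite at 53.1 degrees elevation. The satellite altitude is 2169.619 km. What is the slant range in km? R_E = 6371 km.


h = 2169.619 km, el = 53.1 deg
d = -R_E*sin(el) + sqrt((R_E*sin(el))^2 + 2*R_E*h + h^2)
d = -6371.0000*sin(0.9267698) + sqrt((6371.0000*0.7996847)^2 + 2*6371.0000*2169.619 + 2169.619^2)
d = 2541.2700 km

2541.2700 km


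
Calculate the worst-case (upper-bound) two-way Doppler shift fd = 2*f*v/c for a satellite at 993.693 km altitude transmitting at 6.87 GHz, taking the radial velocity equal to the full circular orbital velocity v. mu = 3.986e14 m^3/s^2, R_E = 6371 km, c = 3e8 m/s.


r = 7.364693e+06 m
v = sqrt(mu/r) = 7356.8402 m/s (worst-case radial velocity)
f = 6.87 GHz = 6.87e+09 Hz
fd = 2*f*v/c = 2*6.87e+09*7356.8402/3.0e+08
fd = 336943.2816 Hz

336943.2816 Hz


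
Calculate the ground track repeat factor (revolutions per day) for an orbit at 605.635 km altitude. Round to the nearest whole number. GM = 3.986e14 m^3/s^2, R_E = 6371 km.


r = 6.976635e+06 m
T = 2*pi*sqrt(r^3/mu) = 5799.3621 s = 96.6560 min
revs/day = 1440 / 96.6560 = 14.8982
Rounded: 15 revolutions per day

15 revolutions per day


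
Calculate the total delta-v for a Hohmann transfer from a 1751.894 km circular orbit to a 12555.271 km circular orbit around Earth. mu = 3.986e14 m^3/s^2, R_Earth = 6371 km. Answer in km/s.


r1 = 8122.8940 km = 8.122894e+06 m
r2 = 18926.2710 km = 1.8926271e+07 m
dv1 = sqrt(mu/r1)*(sqrt(2*r2/(r1+r2)) - 1) = 1281.6601 m/s
dv2 = sqrt(mu/r2)*(1 - sqrt(2*r1/(r1+r2))) = 1032.6355 m/s
total dv = |dv1| + |dv2| = 1281.6601 + 1032.6355 = 2314.2955 m/s = 2.3143 km/s

2.3143 km/s


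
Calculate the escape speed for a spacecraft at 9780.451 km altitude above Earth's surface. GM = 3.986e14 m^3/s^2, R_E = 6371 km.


r = 6371.0 + 9780.451 = 16151.4510 km = 1.6151451e+07 m
v_esc = sqrt(2*mu/r) = sqrt(2*3.986e14 / 1.6151451e+07)
v_esc = 7025.5103 m/s = 7.0255 km/s

7.0255 km/s


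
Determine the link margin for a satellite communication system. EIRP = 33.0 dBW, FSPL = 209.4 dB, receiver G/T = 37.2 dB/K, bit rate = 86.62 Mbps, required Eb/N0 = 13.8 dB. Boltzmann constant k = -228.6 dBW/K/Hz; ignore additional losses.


C/N0 = EIRP - FSPL + G/T - k = 33.0 - 209.4 + 37.2 - (-228.6)
C/N0 = 89.4000 dB-Hz
R_b = 86.62 Mbps = 8.662e+07 bps -> 10*log10(R_b) = 79.3762 dB-Hz
Eb/N0 = C/N0 - 10*log10(R_b) = 89.4000 - 79.3762 = 10.0238 dB
Margin = Eb/N0 - Eb/N0_req = 10.0238 - 13.8 = -3.7762 dB (negative margin: link does not close)

-3.7762 dB


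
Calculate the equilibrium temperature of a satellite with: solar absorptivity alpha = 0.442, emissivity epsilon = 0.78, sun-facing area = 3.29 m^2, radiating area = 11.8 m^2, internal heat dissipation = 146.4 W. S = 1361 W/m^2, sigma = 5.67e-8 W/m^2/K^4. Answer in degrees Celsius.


Numerator = alpha*S*A_sun + Q_int = 0.442*1361*3.29 + 146.4 = 2125.5390 W
Denominator = eps*sigma*A_rad = 0.78*5.67e-8*11.8 = 5.218668e-07 W/K^4
T^4 = 4.0729531e+09 K^4
T = 252.6256 K = -20.5244 C

-20.5244 degrees Celsius


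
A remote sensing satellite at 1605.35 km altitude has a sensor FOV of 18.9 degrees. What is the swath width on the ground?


FOV = 18.9 deg = 0.3298672 rad
swath = 2 * alt * tan(FOV/2) = 2 * 1605.35 * tan(0.1649336)
swath = 2 * 1605.35 * 0.1664456
swath = 534.4070 km

534.4070 km


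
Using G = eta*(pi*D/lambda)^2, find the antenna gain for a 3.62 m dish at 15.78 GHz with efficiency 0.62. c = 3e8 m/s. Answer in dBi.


lambda = c/f = 3e8 / 1.578e+10 = 0.01901141 m
G = eta*(pi*D/lambda)^2 = 0.62*(pi*3.62/0.01901141)^2
G = 221860.5393 (linear)
G = 10*log10(221860.5393) = 53.4608 dBi

53.4608 dBi


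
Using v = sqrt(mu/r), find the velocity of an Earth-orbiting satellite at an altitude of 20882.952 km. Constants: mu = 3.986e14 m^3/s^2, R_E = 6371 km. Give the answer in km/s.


r = R_E + alt = 6371.0 + 20882.952 = 27253.9520 km = 2.7253952e+07 m
v = sqrt(mu/r) = sqrt(3.986e14 / 2.7253952e+07) = 3824.3172 m/s = 3.8243 km/s

3.8243 km/s


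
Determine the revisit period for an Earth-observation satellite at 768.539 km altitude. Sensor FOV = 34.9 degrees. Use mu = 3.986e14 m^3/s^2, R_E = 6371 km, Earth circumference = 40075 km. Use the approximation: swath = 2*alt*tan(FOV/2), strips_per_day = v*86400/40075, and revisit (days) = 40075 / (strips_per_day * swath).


swath = 2*768.539*tan(0.30456) = 483.1645 km
v = sqrt(mu/r) = 7471.9432 m/s = 7.4719 km/s
strips/day = v*86400/40075 = 7.4719*86400/40075 = 16.1092
coverage/day = strips * swath = 16.1092 * 483.1645 = 7783.3905 km
revisit = 40075 / 7783.3905 = 5.1488 days

5.1488 days


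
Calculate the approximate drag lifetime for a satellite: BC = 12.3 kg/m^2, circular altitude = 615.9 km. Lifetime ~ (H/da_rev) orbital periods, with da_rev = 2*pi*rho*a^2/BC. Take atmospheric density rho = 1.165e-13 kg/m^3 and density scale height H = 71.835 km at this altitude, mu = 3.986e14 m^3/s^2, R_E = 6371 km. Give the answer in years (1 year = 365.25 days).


a = R_E + alt = 6986.9000 km = 6.9869e+06 m
da_rev = 2*pi*rho*a^2/BC = 2*pi*1.165e-13*(6.9869e+06)^2/12.3 = 2.905158 m per revolution
N = H/da_rev = 71835.0000 m / 2.905158 m = 24726.7113 revolutions
P = 2*pi*sqrt(a^3/mu) = 5812.1660 s
lifetime = N*P = 24726.7113 * 5812.1660 = 1.4371575e+08 s = 1663.3768 days
years = 1663.3768 / 365.25 = 4.5541 years

4.5541 years


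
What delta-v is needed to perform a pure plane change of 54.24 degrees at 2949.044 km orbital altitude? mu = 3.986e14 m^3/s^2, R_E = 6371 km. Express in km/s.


r = 9320.0440 km = 9.320044e+06 m
V = sqrt(mu/r) = 6539.7277 m/s
di = 54.24 deg = 0.9466666 rad
dV = 2*V*sin(di/2) = 2*6539.7277*sin(0.4733333)
dV = 5962.3433 m/s = 5.9623 km/s

5.9623 km/s


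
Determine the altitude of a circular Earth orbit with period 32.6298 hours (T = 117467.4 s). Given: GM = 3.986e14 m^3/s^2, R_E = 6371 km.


T = 117467.4 s
r = (mu*T^2/(4*pi^2))^(1/3) = (3.986e14 * 117467.4^2 / (4*pi^2))^(1/3)
r = 5.1840688e+07 m = 51840.6880 km
alt = r - R_E = 51840.6880 - 6371 = 45469.6880 km

45469.6880 km


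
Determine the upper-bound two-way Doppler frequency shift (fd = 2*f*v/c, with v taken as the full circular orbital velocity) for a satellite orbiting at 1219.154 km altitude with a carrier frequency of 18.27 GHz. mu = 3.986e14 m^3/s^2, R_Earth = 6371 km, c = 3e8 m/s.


r = 7.590154e+06 m
v = sqrt(mu/r) = 7246.7512 m/s (worst-case radial velocity)
f = 18.27 GHz = 1.827e+10 Hz
fd = 2*f*v/c = 2*1.827e+10*7246.7512/3.0e+08
fd = 882654.3008 Hz

882654.3008 Hz


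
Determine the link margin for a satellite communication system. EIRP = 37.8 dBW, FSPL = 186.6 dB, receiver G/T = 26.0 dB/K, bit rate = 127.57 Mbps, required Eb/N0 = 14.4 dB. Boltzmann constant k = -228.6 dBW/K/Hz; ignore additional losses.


C/N0 = EIRP - FSPL + G/T - k = 37.8 - 186.6 + 26.0 - (-228.6)
C/N0 = 105.8000 dB-Hz
R_b = 127.57 Mbps = 1.2757e+08 bps -> 10*log10(R_b) = 81.0575 dB-Hz
Eb/N0 = C/N0 - 10*log10(R_b) = 105.8000 - 81.0575 = 24.7425 dB
Margin = Eb/N0 - Eb/N0_req = 24.7425 - 14.4 = 10.3425 dB (link closes)

10.3425 dB


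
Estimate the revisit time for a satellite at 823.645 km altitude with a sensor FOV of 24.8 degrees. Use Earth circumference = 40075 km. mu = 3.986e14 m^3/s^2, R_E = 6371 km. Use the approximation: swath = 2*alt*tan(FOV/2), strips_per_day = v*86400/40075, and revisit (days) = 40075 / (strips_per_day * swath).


swath = 2*823.645*tan(0.2164208) = 362.1802 km
v = sqrt(mu/r) = 7443.2732 m/s = 7.4433 km/s
strips/day = v*86400/40075 = 7.4433*86400/40075 = 16.0474
coverage/day = strips * swath = 16.0474 * 362.1802 = 5812.0437 km
revisit = 40075 / 5812.0437 = 6.8952 days

6.8952 days


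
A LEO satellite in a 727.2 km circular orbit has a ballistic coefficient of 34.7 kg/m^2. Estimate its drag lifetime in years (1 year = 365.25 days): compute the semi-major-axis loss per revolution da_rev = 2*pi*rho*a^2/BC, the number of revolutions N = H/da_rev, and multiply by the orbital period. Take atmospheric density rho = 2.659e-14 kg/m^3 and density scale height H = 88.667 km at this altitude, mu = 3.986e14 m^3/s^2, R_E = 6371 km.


a = R_E + alt = 7098.2000 km = 7.0982e+06 m
da_rev = 2*pi*rho*a^2/BC = 2*pi*2.659e-14*(7.0982e+06)^2/34.7 = 0.242585699 m per revolution
N = H/da_rev = 88667.0000 m / 0.242585699 m = 365507.9435 revolutions
P = 2*pi*sqrt(a^3/mu) = 5951.5977 s
lifetime = N*P = 365507.9435 * 5951.5977 = 2.1753562e+09 s = 25177.7343 days
years = 25177.7343 / 365.25 = 68.9329 years

68.9329 years


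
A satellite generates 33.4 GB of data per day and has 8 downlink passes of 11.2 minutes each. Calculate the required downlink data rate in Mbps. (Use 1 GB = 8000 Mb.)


total contact time = 8 * 11.2 * 60 = 5376.0000 s
data = 33.4 GB = 267200.0000 Mb
rate = 267200.0000 / 5376.0000 = 49.7024 Mbps

49.7024 Mbps


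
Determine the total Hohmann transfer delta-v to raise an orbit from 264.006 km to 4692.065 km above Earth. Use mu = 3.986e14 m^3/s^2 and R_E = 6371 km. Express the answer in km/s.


r1 = 6635.0060 km = 6.635006e+06 m
r2 = 11063.0650 km = 1.1063065e+07 m
dv1 = sqrt(mu/r1)*(sqrt(2*r2/(r1+r2)) - 1) = 915.5545 m/s
dv2 = sqrt(mu/r2)*(1 - sqrt(2*r1/(r1+r2))) = 804.8737 m/s
total dv = |dv1| + |dv2| = 915.5545 + 804.8737 = 1720.4281 m/s = 1.7204 km/s

1.7204 km/s


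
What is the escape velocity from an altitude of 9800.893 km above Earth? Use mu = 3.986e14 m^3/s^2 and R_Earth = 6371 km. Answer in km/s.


r = 6371.0 + 9800.893 = 16171.8930 km = 1.6171893e+07 m
v_esc = sqrt(2*mu/r) = sqrt(2*3.986e14 / 1.6171893e+07)
v_esc = 7021.0686 m/s = 7.0211 km/s

7.0211 km/s


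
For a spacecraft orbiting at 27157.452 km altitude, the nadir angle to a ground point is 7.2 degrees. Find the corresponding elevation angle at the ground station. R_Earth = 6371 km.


r = R_E + alt = 33528.4520 km
Law of sines in the satellite / Earth-center / ground-point triangle:
  sin(nadir)/R_E = sin(90 + el)/r  =>  cos(el) = (r/R_E)*sin(nadir)
cos(el) = (33528.4520 / 6371.0000) * sin(7.2 deg) = 0.6595871
el = arccos(0.6595871) = 48.7316 deg
(Earth-central angle = 90 - nadir - el = 34.0684 deg)

48.7316 degrees


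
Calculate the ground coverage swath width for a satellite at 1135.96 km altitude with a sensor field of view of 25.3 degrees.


FOV = 25.3 deg = 0.4415683 rad
swath = 2 * alt * tan(FOV/2) = 2 * 1135.96 * tan(0.2207842)
swath = 2 * 1135.96 * 0.2244429
swath = 509.9164 km

509.9164 km


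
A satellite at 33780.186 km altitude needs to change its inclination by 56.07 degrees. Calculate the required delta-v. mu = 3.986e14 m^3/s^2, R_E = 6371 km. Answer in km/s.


r = 40151.1860 km = 4.0151186e+07 m
V = sqrt(mu/r) = 3150.7900 m/s
di = 56.07 deg = 0.9786061 rad
dV = 2*V*sin(di/2) = 2*3150.7900*sin(0.4893031)
dV = 2961.8109 m/s = 2.9618 km/s

2.9618 km/s


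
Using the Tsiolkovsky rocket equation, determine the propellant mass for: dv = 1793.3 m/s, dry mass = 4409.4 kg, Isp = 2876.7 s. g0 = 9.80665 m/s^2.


ve = Isp * g0 = 2876.7 * 9.80665 = 28210.790055 m/s
mass ratio = exp(dv/ve) = exp(1793.3/28210.790055) = 1.06563181
m_prop = m_dry * (mr - 1) = 4409.4 * (1.06563181 - 1)
m_prop = 289.3969 kg

289.3969 kg


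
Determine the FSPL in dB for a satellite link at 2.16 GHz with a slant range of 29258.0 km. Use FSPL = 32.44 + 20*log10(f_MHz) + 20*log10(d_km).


f = 2.16 GHz = 2160.0000 MHz
d = 29258.0 km
FSPL = 32.44 + 20*log10(2160.0000) + 20*log10(29258.0)
FSPL = 32.44 + 66.6891 + 89.3249
FSPL = 188.4540 dB

188.4540 dB


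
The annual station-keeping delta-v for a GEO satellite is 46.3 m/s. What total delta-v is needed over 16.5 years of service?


dV = rate * years = 46.3 * 16.5
dV = 763.9500 m/s

763.9500 m/s


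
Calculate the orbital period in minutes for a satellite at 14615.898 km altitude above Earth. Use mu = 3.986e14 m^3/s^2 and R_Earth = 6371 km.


r = 20986.8980 km = 2.0986898e+07 m
T = 2*pi*sqrt(r^3/mu) = 2*pi*sqrt(9.2436769e+21 / 3.986e14)
T = 30257.5388 s = 504.2923 min

504.2923 minutes


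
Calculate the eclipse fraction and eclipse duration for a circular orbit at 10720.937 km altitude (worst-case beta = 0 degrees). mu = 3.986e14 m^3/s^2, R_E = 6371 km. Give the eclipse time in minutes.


r = 17091.9370 km
T = 370.6354 min
Eclipse fraction = arcsin(R_E/r)/pi = arcsin(6371.0000/17091.9370)/pi
= arcsin(0.3727489)/pi = 0.1215847
Eclipse duration = 0.1215847 * 370.6354 = 45.0636 min

45.0636 minutes


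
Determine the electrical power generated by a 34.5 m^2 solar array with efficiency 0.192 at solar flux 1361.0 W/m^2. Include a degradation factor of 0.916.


P = area * eta * S * degradation
P = 34.5 * 0.192 * 1361.0 * 0.916
P = 8257.9818 W

8257.9818 W


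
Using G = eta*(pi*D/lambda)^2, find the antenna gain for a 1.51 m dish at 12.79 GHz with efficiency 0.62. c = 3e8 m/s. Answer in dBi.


lambda = c/f = 3e8 / 1.279e+10 = 0.02345582 m
G = eta*(pi*D/lambda)^2 = 0.62*(pi*1.51/0.02345582)^2
G = 25359.6882 (linear)
G = 10*log10(25359.6882) = 44.0414 dBi

44.0414 dBi


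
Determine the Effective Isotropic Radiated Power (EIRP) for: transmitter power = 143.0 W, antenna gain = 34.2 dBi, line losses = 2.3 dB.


Pt = 143.0 W = 21.5534 dBW
EIRP = Pt_dBW + Gt - losses = 21.5534 + 34.2 - 2.3 = 53.4534 dBW

53.4534 dBW


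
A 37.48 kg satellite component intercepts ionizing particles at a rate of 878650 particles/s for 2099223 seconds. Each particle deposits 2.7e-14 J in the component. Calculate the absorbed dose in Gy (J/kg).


Total energy deposited = rate * time * E_per
  = 878650 * 2099223 * 2.7e-14 = 0.04980102 J
Dose = E_total / mass = 0.04980102 / 37.48
Dose = 0.001328736 Gy

0.0013 Gy


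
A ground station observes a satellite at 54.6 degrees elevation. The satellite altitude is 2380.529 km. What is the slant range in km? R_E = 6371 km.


h = 2380.529 km, el = 54.6 deg
d = -R_E*sin(el) + sqrt((R_E*sin(el))^2 + 2*R_E*h + h^2)
d = -6371.0000*sin(0.9529498) + sqrt((6371.0000*0.8151278)^2 + 2*6371.0000*2380.529 + 2380.529^2)
d = 2742.1046 km

2742.1046 km


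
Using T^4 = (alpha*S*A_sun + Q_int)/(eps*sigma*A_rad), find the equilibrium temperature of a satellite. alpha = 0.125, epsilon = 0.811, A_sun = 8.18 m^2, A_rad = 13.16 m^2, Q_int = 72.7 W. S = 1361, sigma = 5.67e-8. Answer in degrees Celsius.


Numerator = alpha*S*A_sun + Q_int = 0.125*1361*8.18 + 72.7 = 1464.3225 W
Denominator = eps*sigma*A_rad = 0.811*5.67e-8*13.16 = 6.0514549e-07 W/K^4
T^4 = 2.4197859e+09 K^4
T = 221.7912 K = -51.3588 C

-51.3588 degrees Celsius


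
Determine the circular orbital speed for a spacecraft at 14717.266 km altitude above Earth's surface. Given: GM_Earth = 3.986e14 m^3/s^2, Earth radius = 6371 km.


r = R_E + alt = 6371.0 + 14717.266 = 21088.2660 km = 2.1088266e+07 m
v = sqrt(mu/r) = sqrt(3.986e14 / 2.1088266e+07) = 4347.5863 m/s = 4.3476 km/s

4.3476 km/s


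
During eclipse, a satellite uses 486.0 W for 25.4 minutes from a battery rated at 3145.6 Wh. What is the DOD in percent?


E_used = P * t / 60 = 486.0 * 25.4 / 60 = 205.7400 Wh
DOD = E_used / E_total * 100 = 205.7400 / 3145.6 * 100
DOD = 6.5406 %

6.5406 %


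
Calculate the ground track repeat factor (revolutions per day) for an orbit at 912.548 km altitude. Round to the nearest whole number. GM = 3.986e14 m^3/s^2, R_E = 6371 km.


r = 7.283548e+06 m
T = 2*pi*sqrt(r^3/mu) = 6186.2248 s = 103.1037 min
revs/day = 1440 / 103.1037 = 13.9665
Rounded: 14 revolutions per day

14 revolutions per day


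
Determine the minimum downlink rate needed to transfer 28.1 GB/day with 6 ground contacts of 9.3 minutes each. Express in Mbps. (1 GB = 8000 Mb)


total contact time = 6 * 9.3 * 60 = 3348.0000 s
data = 28.1 GB = 224800.0000 Mb
rate = 224800.0000 / 3348.0000 = 67.1446 Mbps

67.1446 Mbps


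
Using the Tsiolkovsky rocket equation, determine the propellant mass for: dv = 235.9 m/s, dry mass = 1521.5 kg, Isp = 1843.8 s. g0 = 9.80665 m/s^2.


ve = Isp * g0 = 1843.8 * 9.80665 = 18081.501270 m/s
mass ratio = exp(dv/ve) = exp(235.9/18081.501270) = 1.01313196
m_prop = m_dry * (mr - 1) = 1521.5 * (1.01313196 - 1)
m_prop = 19.9803 kg

19.9803 kg


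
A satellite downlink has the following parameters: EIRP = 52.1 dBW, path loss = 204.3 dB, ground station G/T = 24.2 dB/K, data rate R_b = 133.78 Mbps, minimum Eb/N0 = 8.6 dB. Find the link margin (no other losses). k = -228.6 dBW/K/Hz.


C/N0 = EIRP - FSPL + G/T - k = 52.1 - 204.3 + 24.2 - (-228.6)
C/N0 = 100.6000 dB-Hz
R_b = 133.78 Mbps = 1.3378e+08 bps -> 10*log10(R_b) = 81.2639 dB-Hz
Eb/N0 = C/N0 - 10*log10(R_b) = 100.6000 - 81.2639 = 19.3361 dB
Margin = Eb/N0 - Eb/N0_req = 19.3361 - 8.6 = 10.7361 dB (link closes)

10.7361 dB


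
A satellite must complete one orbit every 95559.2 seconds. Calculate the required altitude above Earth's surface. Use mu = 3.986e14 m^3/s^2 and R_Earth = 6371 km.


T = 95559.2 s
r = (mu*T^2/(4*pi^2))^(1/3) = (3.986e14 * 95559.2^2 / (4*pi^2))^(1/3)
r = 4.5175974e+07 m = 45175.9738 km
alt = r - R_E = 45175.9738 - 6371 = 38804.9738 km

38804.9738 km


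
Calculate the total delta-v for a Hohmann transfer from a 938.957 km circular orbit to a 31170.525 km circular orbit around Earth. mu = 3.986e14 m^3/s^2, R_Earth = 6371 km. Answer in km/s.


r1 = 7309.9570 km = 7.309957e+06 m
r2 = 37541.5250 km = 3.7541525e+07 m
dv1 = sqrt(mu/r1)*(sqrt(2*r2/(r1+r2)) - 1) = 2169.8558 m/s
dv2 = sqrt(mu/r2)*(1 - sqrt(2*r1/(r1+r2))) = 1398.1035 m/s
total dv = |dv1| + |dv2| = 2169.8558 + 1398.1035 = 3567.9593 m/s = 3.5680 km/s

3.5680 km/s


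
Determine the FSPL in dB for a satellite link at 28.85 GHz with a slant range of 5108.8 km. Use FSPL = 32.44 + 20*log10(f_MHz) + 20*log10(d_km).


f = 28.85 GHz = 28850.0000 MHz
d = 5108.8 km
FSPL = 32.44 + 20*log10(28850.0000) + 20*log10(5108.8)
FSPL = 32.44 + 89.2029 + 74.1664
FSPL = 195.8093 dB

195.8093 dB


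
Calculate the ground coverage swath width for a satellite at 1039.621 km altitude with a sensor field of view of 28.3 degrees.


FOV = 28.3 deg = 0.4939282 rad
swath = 2 * alt * tan(FOV/2) = 2 * 1039.621 * tan(0.2469641)
swath = 2 * 1039.621 * 0.2521106
swath = 524.1989 km

524.1989 km
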